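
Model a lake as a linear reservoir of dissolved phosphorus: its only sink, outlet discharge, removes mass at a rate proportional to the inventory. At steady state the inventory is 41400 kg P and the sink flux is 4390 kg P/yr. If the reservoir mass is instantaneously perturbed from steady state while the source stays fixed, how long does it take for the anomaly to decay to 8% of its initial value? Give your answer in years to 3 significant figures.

For a linear reservoir the anomaly decays as exp(−t/τ) with τ = M/F = 41400/4390 = 9.431 yr.
exp(−t/τ) = 0.08 ⇒ t = −τ ln(0.08) = 9.431 × 2.526 = 23.82 yr.

23.8 yr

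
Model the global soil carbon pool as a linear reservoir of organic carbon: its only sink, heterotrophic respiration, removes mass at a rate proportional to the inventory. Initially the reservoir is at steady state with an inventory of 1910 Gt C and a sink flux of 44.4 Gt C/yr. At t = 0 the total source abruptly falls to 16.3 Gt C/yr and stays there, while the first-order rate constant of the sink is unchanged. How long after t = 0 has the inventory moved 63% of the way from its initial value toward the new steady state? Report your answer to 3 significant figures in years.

τ = M₀/F₀ = 1910/44.4 = 43.02 yr.
The remaining gap fraction is e^(−t/τ); 63% covered ⇒ e^(−t/τ) = 0.370.
t = −τ ln(0.370) = 43.02 × 0.9943 = 42.77 yr.

42.8 yr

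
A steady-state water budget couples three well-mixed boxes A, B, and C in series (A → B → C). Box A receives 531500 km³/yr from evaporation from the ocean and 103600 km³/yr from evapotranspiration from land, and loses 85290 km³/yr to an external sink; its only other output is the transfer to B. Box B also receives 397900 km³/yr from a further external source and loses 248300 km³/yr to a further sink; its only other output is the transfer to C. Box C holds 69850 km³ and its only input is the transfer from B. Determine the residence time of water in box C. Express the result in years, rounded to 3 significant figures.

0.0999 yr

Box A: F(A→B) = (531500 + 103600) − 85290 = 549810 km³/yr.
Box B: F(B→C) = (549810 + 397900) − 248300 = 699410 km³/yr.
Box C throughput = its input = 699410 km³/yr; τ = 69850 / 699410 = 0.09987 yr.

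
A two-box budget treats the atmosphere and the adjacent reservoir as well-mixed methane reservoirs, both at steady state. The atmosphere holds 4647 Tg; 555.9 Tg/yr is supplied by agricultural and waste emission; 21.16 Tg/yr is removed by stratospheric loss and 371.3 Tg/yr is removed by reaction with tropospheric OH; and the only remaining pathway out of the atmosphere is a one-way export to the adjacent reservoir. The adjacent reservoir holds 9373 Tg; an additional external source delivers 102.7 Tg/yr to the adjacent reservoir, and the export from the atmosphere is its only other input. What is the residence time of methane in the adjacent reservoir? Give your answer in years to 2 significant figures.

35 yr

Balance the atmosphere: ΣF_in = 555.90 Tg/yr.
Export to the adjacent reservoir = ΣF_in − (21.16 + 371.3) = 163.44 Tg/yr.
Total input to the adjacent reservoir = 163.44 + 102.7 = 266.14 Tg/yr; at steady state this equals its total output.
τ = M / F = 9373 / 266.14 = 35.22 yr.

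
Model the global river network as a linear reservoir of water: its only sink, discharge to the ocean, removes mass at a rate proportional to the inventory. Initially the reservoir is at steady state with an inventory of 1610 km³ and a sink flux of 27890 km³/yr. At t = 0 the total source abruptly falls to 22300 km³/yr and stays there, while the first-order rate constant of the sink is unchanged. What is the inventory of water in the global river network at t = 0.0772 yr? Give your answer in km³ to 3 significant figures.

1370 km³

Residence time τ = M₀/F₀ = 0.05773 yr. The eventual steady state is M_∞ = M₀·(F₁/F₀) = 1610 × 22300/27890 = 1287.3 km³.
The anomaly ΔM(t) = M(t) − M_∞ decays as ΔM₀·e^(−t/τ) with ΔM₀ = 1610 − 1287.3 = 322.7 km³.
At t = 0.0772 yr, e^(−t/τ) = e^(−1.337) = 0.2625, so ΔM = 84.72 km³ and M = 1287.3 + 84.72 = 1372.0 km³.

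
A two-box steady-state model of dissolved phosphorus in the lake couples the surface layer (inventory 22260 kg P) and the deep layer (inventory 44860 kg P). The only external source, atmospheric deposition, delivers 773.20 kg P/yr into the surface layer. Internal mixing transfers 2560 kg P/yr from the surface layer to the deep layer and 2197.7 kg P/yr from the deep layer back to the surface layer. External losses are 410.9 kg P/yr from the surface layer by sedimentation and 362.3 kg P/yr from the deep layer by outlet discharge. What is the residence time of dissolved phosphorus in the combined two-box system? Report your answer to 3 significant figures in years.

Residence time in the combined system uses the total inventory and the total *external* removal — internal exchanges between the two boxes cancel.
M_total = 22260 + 44860 = 67120 kg P.
ΣF_external_out = 410.9 + 362.3 = 773.20 kg P/yr.
τ = M_total / ΣF_ext = 67120 / 773.20 = 86.81 yr.

86.8 yr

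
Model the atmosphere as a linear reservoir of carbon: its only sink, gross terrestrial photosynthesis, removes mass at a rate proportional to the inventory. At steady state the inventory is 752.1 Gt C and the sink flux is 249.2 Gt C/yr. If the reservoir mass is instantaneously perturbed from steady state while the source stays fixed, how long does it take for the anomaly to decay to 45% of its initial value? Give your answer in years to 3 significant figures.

For a linear reservoir the anomaly decays as exp(−t/τ) with τ = M/F = 752.1/249.2 = 3.018 yr.
exp(−t/τ) = 0.45 ⇒ t = −τ ln(0.45) = 3.018 × 0.7985 = 2.410 yr.

2.41 yr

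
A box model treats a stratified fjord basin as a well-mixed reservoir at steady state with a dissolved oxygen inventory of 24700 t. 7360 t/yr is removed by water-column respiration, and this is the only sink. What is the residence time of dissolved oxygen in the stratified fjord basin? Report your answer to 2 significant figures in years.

τ = M / F = 24700 / 7360 = 3.356 yr.

3.4 yr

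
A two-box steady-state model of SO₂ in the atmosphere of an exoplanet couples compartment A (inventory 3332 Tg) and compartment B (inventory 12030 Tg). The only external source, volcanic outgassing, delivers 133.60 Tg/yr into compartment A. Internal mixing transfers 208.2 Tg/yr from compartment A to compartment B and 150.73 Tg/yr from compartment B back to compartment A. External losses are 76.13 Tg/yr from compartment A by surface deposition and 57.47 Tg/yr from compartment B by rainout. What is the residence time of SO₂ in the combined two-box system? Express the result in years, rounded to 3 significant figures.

Treat the two boxes together as one reservoir: the mixing fluxes between them are internal recycling, so τ = ΣM / Σ(external losses).
M_total = 3332 + 12030 = 15362 Tg.
ΣF_external_out = 76.13 + 57.47 = 133.60 Tg/yr.
τ = M_total / ΣF_ext = 15362 / 133.60 = 115.0 yr.

115 yr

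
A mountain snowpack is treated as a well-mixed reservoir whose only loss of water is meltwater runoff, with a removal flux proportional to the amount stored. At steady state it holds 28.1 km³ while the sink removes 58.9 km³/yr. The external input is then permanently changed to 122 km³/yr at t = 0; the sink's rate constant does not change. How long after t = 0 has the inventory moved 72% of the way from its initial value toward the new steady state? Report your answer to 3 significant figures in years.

τ = M₀/F₀ = 28.1/58.9 = 0.4771 yr.
The remaining gap fraction is e^(−t/τ); 72% covered ⇒ e^(−t/τ) = 0.280.
t = −τ ln(0.280) = 0.4771 × 1.273 = 0.6073 yr.

0.607 yr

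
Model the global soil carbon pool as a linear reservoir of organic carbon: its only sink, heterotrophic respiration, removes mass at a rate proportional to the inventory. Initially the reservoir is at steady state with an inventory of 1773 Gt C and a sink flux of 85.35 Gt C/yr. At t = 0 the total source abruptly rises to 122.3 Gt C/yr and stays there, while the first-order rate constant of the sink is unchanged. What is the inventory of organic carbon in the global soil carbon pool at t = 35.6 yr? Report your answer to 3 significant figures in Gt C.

2400 Gt C

τ = M₀/F₀ = 1773/85.35 = 20.77 yr; rate constant k = 1/τ.
New steady state M_∞ = F₁/k = F₁·τ = 122.3 × 20.77 = 2540.6 Gt C.
M(t) = M_∞ + (M₀ − M_∞)·e^(−t/τ); t/τ = 35.6/20.77 = 1.714, so e^(−t/τ) = 0.1802.
M(t) = 2540.6 − 767.6 × 0.1802 = 2402.3 Gt C.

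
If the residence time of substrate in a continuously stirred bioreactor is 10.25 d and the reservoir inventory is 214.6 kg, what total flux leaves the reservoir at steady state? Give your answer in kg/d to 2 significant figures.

F = M / τ = 214.6 / 10.25 = 20.94 kg/d.

21 kg/d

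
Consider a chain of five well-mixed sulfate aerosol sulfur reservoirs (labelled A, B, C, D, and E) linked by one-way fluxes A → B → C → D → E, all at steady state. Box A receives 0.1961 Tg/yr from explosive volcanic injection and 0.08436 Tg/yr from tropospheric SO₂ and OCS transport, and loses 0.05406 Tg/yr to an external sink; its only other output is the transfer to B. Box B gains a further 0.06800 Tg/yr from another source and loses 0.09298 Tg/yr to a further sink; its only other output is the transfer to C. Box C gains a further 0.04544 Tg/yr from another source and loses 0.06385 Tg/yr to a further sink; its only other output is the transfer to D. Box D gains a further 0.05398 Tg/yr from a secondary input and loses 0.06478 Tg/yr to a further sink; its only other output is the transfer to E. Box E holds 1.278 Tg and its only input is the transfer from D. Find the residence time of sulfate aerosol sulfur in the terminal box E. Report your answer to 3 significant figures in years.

Box A: F(A→B) = (0.1961 + 0.08436) − 0.05406 = 0.22640 Tg/yr.
Box B: F(B→C) = (0.22640 + 0.06800) − 0.09298 = 0.20142 Tg/yr.
Box C: F(C→D) = (0.20142 + 0.04544) − 0.06385 = 0.18301 Tg/yr.
Box D: F(D→E) = (0.18301 + 0.05398) − 0.06478 = 0.17221 Tg/yr.
Box E throughput = its input = 0.17221 Tg/yr; τ = 1.278 / 0.17221 = 7.421 yr.

7.42 yr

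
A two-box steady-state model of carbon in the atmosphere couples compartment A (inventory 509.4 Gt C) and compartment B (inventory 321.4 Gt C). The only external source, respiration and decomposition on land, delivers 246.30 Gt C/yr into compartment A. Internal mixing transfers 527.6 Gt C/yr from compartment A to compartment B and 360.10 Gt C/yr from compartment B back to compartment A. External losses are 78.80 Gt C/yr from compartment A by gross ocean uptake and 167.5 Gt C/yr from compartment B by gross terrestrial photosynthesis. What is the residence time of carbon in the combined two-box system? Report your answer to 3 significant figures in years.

3.37 yr

Residence time in the combined system uses the total inventory and the total *external* removal — internal exchanges between the two boxes cancel.
M_total = 509.4 + 321.4 = 830.80 Gt C.
ΣF_external_out = 78.80 + 167.5 = 246.30 Gt C/yr.
τ = M_total / ΣF_ext = 830.80 / 246.30 = 3.373 yr.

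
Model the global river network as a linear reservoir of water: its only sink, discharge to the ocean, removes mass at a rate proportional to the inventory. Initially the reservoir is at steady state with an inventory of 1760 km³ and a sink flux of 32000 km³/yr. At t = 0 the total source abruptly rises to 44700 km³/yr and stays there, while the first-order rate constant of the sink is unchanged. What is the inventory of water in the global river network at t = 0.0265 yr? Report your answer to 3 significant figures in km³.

2030 km³

Residence time τ = M₀/F₀ = 0.05500 yr. The eventual steady state is M_∞ = M₀·(F₁/F₀) = 1760 × 44700/32000 = 2458.5 km³.
The anomaly ΔM(t) = M(t) − M_∞ decays as ΔM₀·e^(−t/τ) with ΔM₀ = 1760 − 2458.5 = −698.5 km³.
At t = 0.0265 yr, e^(−t/τ) = e^(−0.4818) = 0.6177, so ΔM = −431.4 km³ and M = 2458.5 − 431.4 = 2027.1 km³.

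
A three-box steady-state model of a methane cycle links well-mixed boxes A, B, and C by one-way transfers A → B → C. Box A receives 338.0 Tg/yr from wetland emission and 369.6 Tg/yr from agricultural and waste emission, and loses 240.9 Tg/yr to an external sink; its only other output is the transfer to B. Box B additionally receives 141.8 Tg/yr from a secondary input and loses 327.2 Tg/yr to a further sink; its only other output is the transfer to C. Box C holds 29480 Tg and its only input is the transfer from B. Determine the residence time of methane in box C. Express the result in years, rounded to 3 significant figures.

105 yr

Box A: F(A→B) = (338.0 + 369.6) − 240.9 = 466.70 Tg/yr.
Box B: F(B→C) = (466.70 + 141.8) − 327.2 = 281.30 Tg/yr.
Box C throughput = its input = 281.30 Tg/yr; τ = 29480 / 281.30 = 104.8 yr.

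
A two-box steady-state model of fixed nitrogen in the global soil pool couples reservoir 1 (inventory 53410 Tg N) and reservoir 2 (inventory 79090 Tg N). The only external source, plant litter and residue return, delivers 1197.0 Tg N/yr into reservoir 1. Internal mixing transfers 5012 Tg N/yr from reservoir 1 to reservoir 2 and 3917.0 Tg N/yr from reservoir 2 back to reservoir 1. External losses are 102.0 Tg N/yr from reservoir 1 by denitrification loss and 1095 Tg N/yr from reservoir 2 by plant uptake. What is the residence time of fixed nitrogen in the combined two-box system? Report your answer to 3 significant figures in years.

Residence time in the combined system uses the total inventory and the total *external* removal — internal exchanges between the two boxes cancel.
M_total = 53410 + 79090 = 132500 Tg N.
ΣF_external_out = 102.0 + 1095 = 1197.0 Tg N/yr.
τ = M_total / ΣF_ext = 132500 / 1197.0 = 110.7 yr.

111 yr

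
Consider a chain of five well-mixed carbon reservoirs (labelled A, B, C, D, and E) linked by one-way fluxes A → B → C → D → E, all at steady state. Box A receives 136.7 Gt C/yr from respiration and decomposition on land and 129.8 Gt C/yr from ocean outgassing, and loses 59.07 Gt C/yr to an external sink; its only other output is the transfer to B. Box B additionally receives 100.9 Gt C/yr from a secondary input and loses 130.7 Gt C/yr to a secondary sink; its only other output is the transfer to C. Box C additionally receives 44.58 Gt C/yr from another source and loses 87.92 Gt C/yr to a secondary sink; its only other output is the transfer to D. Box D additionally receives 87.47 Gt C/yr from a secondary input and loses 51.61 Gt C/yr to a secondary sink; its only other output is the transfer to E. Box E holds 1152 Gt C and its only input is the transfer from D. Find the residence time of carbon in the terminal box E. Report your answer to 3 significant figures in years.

Box A: F(A→B) = (136.7 + 129.8) − 59.07 = 207.43 Gt C/yr.
Box B: F(B→C) = (207.43 + 100.9) − 130.7 = 177.63 Gt C/yr.
Box C: F(C→D) = (177.63 + 44.58) − 87.92 = 134.29 Gt C/yr.
Box D: F(D→E) = (134.29 + 87.47) − 51.61 = 170.15 Gt C/yr.
Box E throughput = its input = 170.15 Gt C/yr; τ = 1152 / 170.15 = 6.770 yr.

6.77 yr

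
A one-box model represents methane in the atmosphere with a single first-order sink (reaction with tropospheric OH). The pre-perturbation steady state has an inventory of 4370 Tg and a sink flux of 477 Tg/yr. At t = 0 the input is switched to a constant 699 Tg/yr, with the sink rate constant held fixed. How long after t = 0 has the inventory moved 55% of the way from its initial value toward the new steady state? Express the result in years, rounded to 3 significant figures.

7.32 yr

τ = M₀/F₀ = 4370/477 = 9.161 yr.
The remaining gap fraction is e^(−t/τ); 55% covered ⇒ e^(−t/τ) = 0.450.
t = −τ ln(0.450) = 9.161 × 0.7985 = 7.315 yr.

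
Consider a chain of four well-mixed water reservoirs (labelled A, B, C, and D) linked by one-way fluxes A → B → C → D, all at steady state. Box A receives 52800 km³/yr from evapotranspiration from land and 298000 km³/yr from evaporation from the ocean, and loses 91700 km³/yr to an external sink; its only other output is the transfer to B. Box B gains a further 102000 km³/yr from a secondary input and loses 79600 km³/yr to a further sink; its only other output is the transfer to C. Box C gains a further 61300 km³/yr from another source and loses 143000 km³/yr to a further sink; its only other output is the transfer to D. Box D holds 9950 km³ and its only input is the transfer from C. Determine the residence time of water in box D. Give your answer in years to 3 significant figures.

0.0498 yr

Box A: F(A→B) = (52800 + 298000) − 91700 = 259100 km³/yr.
Box B: F(B→C) = (259100 + 102000) − 79600 = 281500 km³/yr.
Box C: F(C→D) = (281500 + 61300) − 143000 = 199800 km³/yr.
Box D throughput = its input = 199800 km³/yr; τ = 9950 / 199800 = 0.04980 yr.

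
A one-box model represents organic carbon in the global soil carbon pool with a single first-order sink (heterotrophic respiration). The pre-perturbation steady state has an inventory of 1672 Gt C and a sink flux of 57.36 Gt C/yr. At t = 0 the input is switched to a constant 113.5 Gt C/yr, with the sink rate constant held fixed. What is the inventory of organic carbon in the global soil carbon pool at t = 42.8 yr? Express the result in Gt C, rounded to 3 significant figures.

τ = M₀/F₀ = 1672/57.36 = 29.15 yr; rate constant k = 1/τ.
New steady state M_∞ = F₁/k = F₁·τ = 113.5 × 29.15 = 3308.4 Gt C.
M(t) = M_∞ + (M₀ − M_∞)·e^(−t/τ); t/τ = 42.8/29.15 = 1.468, so e^(−t/τ) = 0.2303.
M(t) = 3308.4 − 1636 × 0.2303 = 2931.5 Gt C.

2930 Gt C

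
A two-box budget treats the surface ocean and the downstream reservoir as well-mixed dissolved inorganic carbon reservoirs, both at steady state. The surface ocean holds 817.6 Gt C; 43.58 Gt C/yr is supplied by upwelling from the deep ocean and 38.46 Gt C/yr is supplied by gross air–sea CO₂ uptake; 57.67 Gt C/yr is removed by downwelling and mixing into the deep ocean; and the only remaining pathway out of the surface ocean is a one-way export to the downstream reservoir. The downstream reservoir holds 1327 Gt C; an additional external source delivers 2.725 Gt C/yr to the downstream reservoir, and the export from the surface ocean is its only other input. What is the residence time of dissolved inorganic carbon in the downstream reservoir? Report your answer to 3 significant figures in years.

49.0 yr

Balance the surface ocean: ΣF_in = 43.58 + 38.46 = 82.040 Gt C/yr.
Export to the downstream reservoir = ΣF_in − (57.67) = 24.370 Gt C/yr.
Total input to the downstream reservoir = 24.370 + 2.725 = 27.095 Gt C/yr; at steady state this equals its total output.
τ = M / F = 1327 / 27.095 = 48.98 yr.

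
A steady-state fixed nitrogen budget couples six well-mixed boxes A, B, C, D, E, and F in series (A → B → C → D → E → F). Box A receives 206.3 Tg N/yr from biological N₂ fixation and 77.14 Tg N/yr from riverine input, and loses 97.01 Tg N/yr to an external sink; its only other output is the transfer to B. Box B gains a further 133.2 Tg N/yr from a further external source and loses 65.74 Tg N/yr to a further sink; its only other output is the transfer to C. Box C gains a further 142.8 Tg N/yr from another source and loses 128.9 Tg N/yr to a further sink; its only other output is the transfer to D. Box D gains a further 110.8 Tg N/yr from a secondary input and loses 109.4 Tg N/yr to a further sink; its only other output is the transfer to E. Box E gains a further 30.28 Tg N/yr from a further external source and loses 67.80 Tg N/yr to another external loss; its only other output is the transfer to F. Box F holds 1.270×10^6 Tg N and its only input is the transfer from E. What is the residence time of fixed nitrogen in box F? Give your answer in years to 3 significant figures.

5480 yr

Box A: F(A→B) = (206.3 + 77.14) − 97.01 = 186.43 Tg N/yr.
Box B: F(B→C) = (186.43 + 133.2) − 65.74 = 253.89 Tg N/yr.
Box C: F(C→D) = (253.89 + 142.8) − 128.9 = 267.79 Tg N/yr.
Box D: F(D→E) = (267.79 + 110.8) − 109.4 = 269.19 Tg N/yr.
Box E: F(E→F) = (269.19 + 30.28) − 67.80 = 231.67 Tg N/yr.
Box F throughput = its input = 231.67 Tg N/yr; τ = 1.270×10^6 / 231.67 = 5482 yr.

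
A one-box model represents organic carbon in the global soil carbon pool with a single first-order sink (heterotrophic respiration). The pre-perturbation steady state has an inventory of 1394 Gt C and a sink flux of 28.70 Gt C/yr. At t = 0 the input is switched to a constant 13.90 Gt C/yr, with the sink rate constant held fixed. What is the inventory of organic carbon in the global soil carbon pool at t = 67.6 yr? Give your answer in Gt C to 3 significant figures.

The sink rate constant is k = F₀/M₀ = 28.70/1394 = 0.02059 yr⁻¹.
Solving dM/dt = F₁ − kM with M(0) = M₀ gives M(t) = F₁/k + (M₀ − F₁/k)·e^(−kt).
F₁/k = 13.90/0.02059 = 675.14 Gt C; kt = 0.02059 × 67.6 = 1.392, e^(−kt) = 0.2486.
M(67.6) = 675.14 + (1394 − 675.14) × 0.2486 = 675.14 + 178.7 = 853.88 Gt C.

854 Gt C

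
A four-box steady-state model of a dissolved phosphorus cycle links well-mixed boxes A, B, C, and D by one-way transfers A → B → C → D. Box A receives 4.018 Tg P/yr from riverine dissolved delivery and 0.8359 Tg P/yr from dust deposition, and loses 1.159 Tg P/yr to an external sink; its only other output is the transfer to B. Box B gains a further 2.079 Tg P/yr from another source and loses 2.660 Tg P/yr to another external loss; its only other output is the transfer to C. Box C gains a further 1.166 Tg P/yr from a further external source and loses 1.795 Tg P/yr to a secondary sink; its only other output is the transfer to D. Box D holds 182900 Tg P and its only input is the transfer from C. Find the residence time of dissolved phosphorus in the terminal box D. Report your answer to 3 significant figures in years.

73600 yr

Box A: F(A→B) = (4.018 + 0.8359) − 1.159 = 3.6949 Tg P/yr.
Box B: F(B→C) = (3.6949 + 2.079) − 2.660 = 3.1139 Tg P/yr.
Box C: F(C→D) = (3.1139 + 1.166) − 1.795 = 2.4849 Tg P/yr.
Box D throughput = its input = 2.4849 Tg P/yr; τ = 182900 / 2.4849 = 73600 yr.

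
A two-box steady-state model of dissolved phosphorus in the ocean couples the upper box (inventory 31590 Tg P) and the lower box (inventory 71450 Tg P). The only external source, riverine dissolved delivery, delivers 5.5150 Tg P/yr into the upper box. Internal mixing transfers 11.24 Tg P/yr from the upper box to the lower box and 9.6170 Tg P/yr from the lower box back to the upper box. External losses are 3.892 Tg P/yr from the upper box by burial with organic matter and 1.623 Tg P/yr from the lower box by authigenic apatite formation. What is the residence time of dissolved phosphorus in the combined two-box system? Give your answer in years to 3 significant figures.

Treat the two boxes together as one reservoir: the mixing fluxes between them are internal recycling, so τ = ΣM / Σ(external losses).
M_total = 31590 + 71450 = 103040 Tg P.
ΣF_external_out = 3.892 + 1.623 = 5.5150 Tg P/yr.
τ = M_total / ΣF_ext = 103040 / 5.5150 = 18680 yr.

18700 yr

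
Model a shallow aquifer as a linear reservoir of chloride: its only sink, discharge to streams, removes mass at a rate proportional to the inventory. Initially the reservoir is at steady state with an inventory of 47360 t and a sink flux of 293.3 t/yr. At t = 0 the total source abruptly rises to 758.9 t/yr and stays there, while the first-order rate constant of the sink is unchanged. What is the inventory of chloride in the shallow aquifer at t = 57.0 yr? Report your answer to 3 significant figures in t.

69700 t

The sink rate constant is k = F₀/M₀ = 293.3/47360 = 0.006193 yr⁻¹.
Solving dM/dt = F₁ − kM with M(0) = M₀ gives M(t) = F₁/k + (M₀ − F₁/k)·e^(−kt).
F₁/k = 758.9/0.006193 = 122540 t; kt = 0.006193 × 57.0 = 0.3530, e^(−kt) = 0.7026.
M(57.0) = 122540 + (47360 − 122540) × 0.7026 = 122540 − 52820 = 69721 t.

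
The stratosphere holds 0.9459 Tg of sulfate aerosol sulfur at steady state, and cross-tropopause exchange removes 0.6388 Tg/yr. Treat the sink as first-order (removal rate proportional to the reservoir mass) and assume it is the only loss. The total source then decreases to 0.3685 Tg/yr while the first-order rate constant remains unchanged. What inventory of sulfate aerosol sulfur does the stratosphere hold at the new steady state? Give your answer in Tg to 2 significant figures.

0.55 Tg

Rate constant k = F/M = 0.6388 / 0.9459 = 0.6753 yr⁻¹.
At the new steady state, source = k·M_new ⇒ M_new = 0.3685 / 0.6753 = 0.5457 Tg.
(Equivalently M_new = M × F_new/F_old = 0.9459 × 0.3685/0.6388.)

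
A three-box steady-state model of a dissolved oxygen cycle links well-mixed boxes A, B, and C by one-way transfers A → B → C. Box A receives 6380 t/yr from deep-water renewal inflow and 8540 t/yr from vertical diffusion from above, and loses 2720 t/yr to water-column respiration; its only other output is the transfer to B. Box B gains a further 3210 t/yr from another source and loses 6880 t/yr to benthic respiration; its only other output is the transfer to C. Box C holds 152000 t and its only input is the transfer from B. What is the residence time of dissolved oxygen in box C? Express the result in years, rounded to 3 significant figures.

17.8 yr

Box A: F(A→B) = (6380 + 8540) − 2720 = 12200 t/yr.
Box B: F(B→C) = (12200 + 3210) − 6880 = 8530.0 t/yr.
Box C throughput = its input = 8530.0 t/yr; τ = 152000 / 8530.0 = 17.82 yr.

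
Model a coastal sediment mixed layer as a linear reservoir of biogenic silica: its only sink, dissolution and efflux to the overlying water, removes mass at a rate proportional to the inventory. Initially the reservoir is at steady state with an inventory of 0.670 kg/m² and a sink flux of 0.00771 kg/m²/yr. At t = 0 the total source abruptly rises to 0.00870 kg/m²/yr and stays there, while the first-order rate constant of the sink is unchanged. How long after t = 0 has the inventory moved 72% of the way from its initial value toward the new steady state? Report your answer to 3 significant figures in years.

111 yr

τ = M₀/F₀ = 0.670/0.00771 = 86.90 yr.
The remaining gap fraction is e^(−t/τ); 72% covered ⇒ e^(−t/τ) = 0.280.
t = −τ ln(0.280) = 86.90 × 1.273 = 110.6 yr.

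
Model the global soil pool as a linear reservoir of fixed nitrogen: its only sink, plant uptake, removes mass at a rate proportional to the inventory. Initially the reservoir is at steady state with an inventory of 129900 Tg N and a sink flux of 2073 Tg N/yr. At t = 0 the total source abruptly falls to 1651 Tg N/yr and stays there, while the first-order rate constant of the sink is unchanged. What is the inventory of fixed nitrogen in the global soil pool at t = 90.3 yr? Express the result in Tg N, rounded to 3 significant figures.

110000 Tg N

τ = M₀/F₀ = 129900/2073 = 62.66 yr; rate constant k = 1/τ.
New steady state M_∞ = F₁/k = F₁·τ = 1651 × 62.66 = 103460 Tg N.
M(t) = M_∞ + (M₀ − M_∞)·e^(−t/τ); t/τ = 90.3/62.66 = 1.441, so e^(−t/τ) = 0.2367.
M(t) = 103460 + 26440 × 0.2367 = 109710 Tg N.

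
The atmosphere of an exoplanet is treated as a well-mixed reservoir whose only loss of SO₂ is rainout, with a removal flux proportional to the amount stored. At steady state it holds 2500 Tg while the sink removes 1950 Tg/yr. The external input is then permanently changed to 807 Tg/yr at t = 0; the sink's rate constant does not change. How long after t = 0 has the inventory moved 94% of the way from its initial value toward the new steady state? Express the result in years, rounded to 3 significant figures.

3.61 yr

τ = M₀/F₀ = 2500/1950 = 1.282 yr.
The remaining gap fraction is e^(−t/τ); 94% covered ⇒ e^(−t/τ) = 0.0600.
t = −τ ln(0.0600) = 1.282 × 2.813 = 3.607 yr.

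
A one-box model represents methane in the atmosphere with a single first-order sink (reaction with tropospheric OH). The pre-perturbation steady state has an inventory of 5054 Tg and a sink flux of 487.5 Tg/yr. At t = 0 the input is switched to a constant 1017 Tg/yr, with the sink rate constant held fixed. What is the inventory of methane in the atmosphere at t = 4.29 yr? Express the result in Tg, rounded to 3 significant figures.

6910 Tg

The sink rate constant is k = F₀/M₀ = 487.5/5054 = 0.09646 yr⁻¹.
Solving dM/dt = F₁ − kM with M(0) = M₀ gives M(t) = F₁/k + (M₀ − F₁/k)·e^(−kt).
F₁/k = 1017/0.09646 = 10543 Tg; kt = 0.09646 × 4.29 = 0.4138, e^(−kt) = 0.6611.
M(4.29) = 10543 + (5054 − 10543) × 0.6611 = 10543 − 3629 = 6914.2 Tg.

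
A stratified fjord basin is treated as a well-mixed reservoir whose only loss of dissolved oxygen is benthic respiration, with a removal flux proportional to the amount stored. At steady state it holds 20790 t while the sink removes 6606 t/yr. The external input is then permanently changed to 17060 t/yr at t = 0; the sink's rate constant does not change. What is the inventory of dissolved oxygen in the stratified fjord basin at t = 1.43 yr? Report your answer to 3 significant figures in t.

The sink rate constant is k = F₀/M₀ = 6606/20790 = 0.3177 yr⁻¹.
Solving dM/dt = F₁ − kM with M(0) = M₀ gives M(t) = F₁/k + (M₀ − F₁/k)·e^(−kt).
F₁/k = 17060/0.3177 = 53690 t; kt = 0.3177 × 1.43 = 0.4544, e^(−kt) = 0.6348.
M(1.43) = 53690 + (20790 − 53690) × 0.6348 = 53690 − 20890 = 32804 t.

32800 t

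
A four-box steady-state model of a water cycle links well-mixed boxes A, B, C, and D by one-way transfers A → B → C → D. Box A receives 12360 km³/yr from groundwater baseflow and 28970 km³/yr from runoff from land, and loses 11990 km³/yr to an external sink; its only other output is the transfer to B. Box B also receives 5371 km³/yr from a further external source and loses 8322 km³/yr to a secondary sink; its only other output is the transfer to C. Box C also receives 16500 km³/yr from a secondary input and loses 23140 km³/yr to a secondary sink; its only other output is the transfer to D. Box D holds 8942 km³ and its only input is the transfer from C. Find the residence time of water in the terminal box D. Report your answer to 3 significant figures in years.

0.453 yr

Box A: F(A→B) = (12360 + 28970) − 11990 = 29340 km³/yr.
Box B: F(B→C) = (29340 + 5371) − 8322 = 26389 km³/yr.
Box C: F(C→D) = (26389 + 16500) − 23140 = 19749 km³/yr.
Box D throughput = its input = 19749 km³/yr; τ = 8942 / 19749 = 0.4528 yr.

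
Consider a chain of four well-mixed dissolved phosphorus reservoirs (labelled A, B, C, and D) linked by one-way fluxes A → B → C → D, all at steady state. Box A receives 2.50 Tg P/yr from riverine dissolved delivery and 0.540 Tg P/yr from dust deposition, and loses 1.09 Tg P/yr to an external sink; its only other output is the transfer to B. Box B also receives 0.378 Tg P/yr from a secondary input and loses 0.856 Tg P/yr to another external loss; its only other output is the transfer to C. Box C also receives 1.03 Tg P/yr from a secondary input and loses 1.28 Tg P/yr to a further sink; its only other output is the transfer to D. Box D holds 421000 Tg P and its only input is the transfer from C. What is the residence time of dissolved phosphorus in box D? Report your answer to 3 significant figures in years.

345000 yr

Box A: F(A→B) = (2.50 + 0.540) − 1.09 = 1.9500 Tg P/yr.
Box B: F(B→C) = (1.9500 + 0.378) − 0.856 = 1.4720 Tg P/yr.
Box C: F(C→D) = (1.4720 + 1.03) − 1.28 = 1.2220 Tg P/yr.
Box D throughput = its input = 1.2220 Tg P/yr; τ = 421000 / 1.2220 = 344500 yr.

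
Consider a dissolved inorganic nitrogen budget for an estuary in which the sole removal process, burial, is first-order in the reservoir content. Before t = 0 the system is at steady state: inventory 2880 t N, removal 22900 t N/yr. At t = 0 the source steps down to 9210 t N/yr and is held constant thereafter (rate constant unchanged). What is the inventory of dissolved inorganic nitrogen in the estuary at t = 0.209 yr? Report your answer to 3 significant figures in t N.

1490 t N

τ = M₀/F₀ = 2880/22900 = 0.1258 yr; rate constant k = 1/τ.
New steady state M_∞ = F₁/k = F₁·τ = 9210 × 0.1258 = 1158.3 t N.
M(t) = M_∞ + (M₀ − M_∞)·e^(−t/τ); t/τ = 0.209/0.1258 = 1.662, so e^(−t/τ) = 0.1898.
M(t) = 1158.3 + 1722 × 0.1898 = 1485.1 t N.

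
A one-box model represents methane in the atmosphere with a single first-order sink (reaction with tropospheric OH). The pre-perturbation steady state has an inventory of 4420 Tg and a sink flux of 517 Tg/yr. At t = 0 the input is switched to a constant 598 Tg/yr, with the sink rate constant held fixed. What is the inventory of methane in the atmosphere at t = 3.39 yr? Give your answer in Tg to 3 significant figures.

τ = M₀/F₀ = 4420/517 = 8.549 yr; rate constant k = 1/τ.
New steady state M_∞ = F₁/k = F₁·τ = 598 × 8.549 = 5112.5 Tg.
M(t) = M_∞ + (M₀ − M_∞)·e^(−t/τ); t/τ = 3.39/8.549 = 0.3965, so e^(−t/τ) = 0.6727.
M(t) = 5112.5 − 692.5 × 0.6727 = 4646.7 Tg.

4650 Tg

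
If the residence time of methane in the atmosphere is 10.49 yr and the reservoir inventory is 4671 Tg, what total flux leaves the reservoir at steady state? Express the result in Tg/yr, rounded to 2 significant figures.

450 Tg/yr

F = M / τ = 4671 / 10.49 = 445.3 Tg/yr.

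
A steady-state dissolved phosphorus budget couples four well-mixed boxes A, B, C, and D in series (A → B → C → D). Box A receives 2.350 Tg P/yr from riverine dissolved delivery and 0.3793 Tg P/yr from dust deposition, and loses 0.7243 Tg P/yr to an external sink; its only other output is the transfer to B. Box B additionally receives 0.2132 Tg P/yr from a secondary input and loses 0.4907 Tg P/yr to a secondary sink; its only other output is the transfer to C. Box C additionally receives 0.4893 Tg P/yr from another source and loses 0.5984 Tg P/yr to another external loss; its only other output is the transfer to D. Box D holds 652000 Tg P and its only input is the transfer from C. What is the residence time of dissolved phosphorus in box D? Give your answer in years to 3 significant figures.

Box A: F(A→B) = (2.350 + 0.3793) − 0.7243 = 2.0050 Tg P/yr.
Box B: F(B→C) = (2.0050 + 0.2132) − 0.4907 = 1.7275 Tg P/yr.
Box C: F(C→D) = (1.7275 + 0.4893) − 0.5984 = 1.6184 Tg P/yr.
Box D throughput = its input = 1.6184 Tg P/yr; τ = 652000 / 1.6184 = 402900 yr.

403000 yr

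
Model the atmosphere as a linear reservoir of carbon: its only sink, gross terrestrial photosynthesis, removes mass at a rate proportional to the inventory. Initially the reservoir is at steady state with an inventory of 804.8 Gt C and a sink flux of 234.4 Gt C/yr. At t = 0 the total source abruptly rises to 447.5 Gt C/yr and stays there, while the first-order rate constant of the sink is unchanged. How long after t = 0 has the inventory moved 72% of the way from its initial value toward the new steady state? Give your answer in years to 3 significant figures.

τ = M₀/F₀ = 804.8/234.4 = 3.433 yr.
The remaining gap fraction is e^(−t/τ); 72% covered ⇒ e^(−t/τ) = 0.280.
t = −τ ln(0.280) = 3.433 × 1.273 = 4.371 yr.

4.37 yr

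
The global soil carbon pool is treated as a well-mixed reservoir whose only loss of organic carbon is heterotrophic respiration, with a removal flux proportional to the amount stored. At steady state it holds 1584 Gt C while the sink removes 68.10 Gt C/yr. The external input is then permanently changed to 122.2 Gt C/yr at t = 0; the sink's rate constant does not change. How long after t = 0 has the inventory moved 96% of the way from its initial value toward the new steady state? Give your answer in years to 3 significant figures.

τ = M₀/F₀ = 1584/68.10 = 23.26 yr.
The remaining gap fraction is e^(−t/τ); 96% covered ⇒ e^(−t/τ) = 0.0400.
t = −τ ln(0.0400) = 23.26 × 3.219 = 74.87 yr.

74.9 yr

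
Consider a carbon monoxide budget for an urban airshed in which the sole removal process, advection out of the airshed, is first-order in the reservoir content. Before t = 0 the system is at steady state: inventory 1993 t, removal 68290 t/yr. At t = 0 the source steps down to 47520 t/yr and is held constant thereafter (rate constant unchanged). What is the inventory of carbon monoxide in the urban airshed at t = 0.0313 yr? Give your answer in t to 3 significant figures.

The sink rate constant is k = F₀/M₀ = 68290/1993 = 34.26 yr⁻¹.
Solving dM/dt = F₁ − kM with M(0) = M₀ gives M(t) = F₁/k + (M₀ − F₁/k)·e^(−kt).
F₁/k = 47520/34.26 = 1386.8 t; kt = 34.26 × 0.0313 = 1.072, e^(−kt) = 0.3422.
M(0.0313) = 1386.8 + (1993 − 1386.8) × 0.3422 = 1386.8 + 207.4 = 1594.2 t.

1590 t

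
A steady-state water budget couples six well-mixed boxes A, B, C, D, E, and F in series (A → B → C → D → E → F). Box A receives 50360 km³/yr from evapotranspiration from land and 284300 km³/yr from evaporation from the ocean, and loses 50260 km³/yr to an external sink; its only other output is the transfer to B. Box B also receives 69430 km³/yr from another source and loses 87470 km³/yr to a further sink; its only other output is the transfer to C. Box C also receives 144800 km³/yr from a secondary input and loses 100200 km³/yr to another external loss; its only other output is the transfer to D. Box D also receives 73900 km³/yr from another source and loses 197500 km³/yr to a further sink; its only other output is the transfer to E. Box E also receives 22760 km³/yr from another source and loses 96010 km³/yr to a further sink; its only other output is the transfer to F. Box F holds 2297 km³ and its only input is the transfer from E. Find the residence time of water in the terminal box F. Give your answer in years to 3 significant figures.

0.0201 yr

Box A: F(A→B) = (50360 + 284300) − 50260 = 284400 km³/yr.
Box B: F(B→C) = (284400 + 69430) − 87470 = 266360 km³/yr.
Box C: F(C→D) = (266360 + 144800) − 100200 = 310960 km³/yr.
Box D: F(D→E) = (310960 + 73900) − 197500 = 187360 km³/yr.
Box E: F(E→F) = (187360 + 22760) − 96010 = 114110 km³/yr.
Box F throughput = its input = 114110 km³/yr; τ = 2297 / 114110 = 0.02013 yr.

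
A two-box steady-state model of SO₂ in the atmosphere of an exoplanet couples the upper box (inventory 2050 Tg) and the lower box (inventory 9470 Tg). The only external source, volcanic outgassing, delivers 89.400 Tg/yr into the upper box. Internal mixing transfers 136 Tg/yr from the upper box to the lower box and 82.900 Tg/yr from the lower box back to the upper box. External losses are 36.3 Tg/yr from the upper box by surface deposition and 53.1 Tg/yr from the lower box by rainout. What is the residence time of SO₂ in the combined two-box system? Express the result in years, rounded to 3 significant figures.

For the system as a whole, the A↔B exchange is internal and contributes nothing to the throughput; only the external sinks remove mass.
M_total = 2050 + 9470 = 11520 Tg.
ΣF_external_out = 36.3 + 53.1 = 89.400 Tg/yr.
τ = M_total / ΣF_ext = 11520 / 89.400 = 128.9 yr.

129 yr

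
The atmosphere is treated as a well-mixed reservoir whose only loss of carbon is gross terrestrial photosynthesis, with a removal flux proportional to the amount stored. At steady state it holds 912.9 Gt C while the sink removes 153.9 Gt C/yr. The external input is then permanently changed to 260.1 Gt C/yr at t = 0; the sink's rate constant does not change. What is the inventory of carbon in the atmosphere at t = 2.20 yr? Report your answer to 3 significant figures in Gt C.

1110 Gt C

The sink rate constant is k = F₀/M₀ = 153.9/912.9 = 0.1686 yr⁻¹.
Solving dM/dt = F₁ − kM with M(0) = M₀ gives M(t) = F₁/k + (M₀ − F₁/k)·e^(−kt).
F₁/k = 260.1/0.1686 = 1542.9 Gt C; kt = 0.1686 × 2.20 = 0.3709, e^(−kt) = 0.6901.
M(2.20) = 1542.9 + (912.9 − 1542.9) × 0.6901 = 1542.9 − 434.7 = 1108.1 Gt C.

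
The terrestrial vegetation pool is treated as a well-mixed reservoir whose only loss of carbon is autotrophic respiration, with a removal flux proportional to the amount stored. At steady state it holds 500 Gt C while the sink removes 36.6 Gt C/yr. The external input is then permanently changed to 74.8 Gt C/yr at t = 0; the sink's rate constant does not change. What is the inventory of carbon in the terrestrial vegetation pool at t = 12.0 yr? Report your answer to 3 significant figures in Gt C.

805 Gt C

τ = M₀/F₀ = 500/36.6 = 13.66 yr; rate constant k = 1/τ.
New steady state M_∞ = F₁/k = F₁·τ = 74.8 × 13.66 = 1021.9 Gt C.
M(t) = M_∞ + (M₀ − M_∞)·e^(−t/τ); t/τ = 12.0/13.66 = 0.8784, so e^(−t/τ) = 0.4154.
M(t) = 1021.9 − 521.9 × 0.4154 = 805.05 Gt C.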